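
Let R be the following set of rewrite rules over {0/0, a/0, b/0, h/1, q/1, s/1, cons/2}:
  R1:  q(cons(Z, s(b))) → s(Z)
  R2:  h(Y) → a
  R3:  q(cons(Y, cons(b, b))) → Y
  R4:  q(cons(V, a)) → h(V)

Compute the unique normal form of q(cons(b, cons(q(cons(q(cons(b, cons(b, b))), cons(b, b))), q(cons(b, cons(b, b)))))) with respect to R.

1. q(cons(b, cons(q(cons(q(cons(b, cons(b, b))), cons(b, b))), q(cons(b, cons(b, b))))))  →  q(cons(b, cons(q(cons(b, cons(b, b))), q(cons(b, cons(b, b))))))   [R3 at 1.2.1]
2. q(cons(b, cons(q(cons(b, cons(b, b))), q(cons(b, cons(b, b))))))  →  q(cons(b, cons(b, q(cons(b, cons(b, b))))))   [R3 at 1.2.1]
3. q(cons(b, cons(b, q(cons(b, cons(b, b))))))  →  q(cons(b, cons(b, b)))   [R3 at 1.2.2]
4. q(cons(b, cons(b, b)))  →  b   [R3 at ε]

b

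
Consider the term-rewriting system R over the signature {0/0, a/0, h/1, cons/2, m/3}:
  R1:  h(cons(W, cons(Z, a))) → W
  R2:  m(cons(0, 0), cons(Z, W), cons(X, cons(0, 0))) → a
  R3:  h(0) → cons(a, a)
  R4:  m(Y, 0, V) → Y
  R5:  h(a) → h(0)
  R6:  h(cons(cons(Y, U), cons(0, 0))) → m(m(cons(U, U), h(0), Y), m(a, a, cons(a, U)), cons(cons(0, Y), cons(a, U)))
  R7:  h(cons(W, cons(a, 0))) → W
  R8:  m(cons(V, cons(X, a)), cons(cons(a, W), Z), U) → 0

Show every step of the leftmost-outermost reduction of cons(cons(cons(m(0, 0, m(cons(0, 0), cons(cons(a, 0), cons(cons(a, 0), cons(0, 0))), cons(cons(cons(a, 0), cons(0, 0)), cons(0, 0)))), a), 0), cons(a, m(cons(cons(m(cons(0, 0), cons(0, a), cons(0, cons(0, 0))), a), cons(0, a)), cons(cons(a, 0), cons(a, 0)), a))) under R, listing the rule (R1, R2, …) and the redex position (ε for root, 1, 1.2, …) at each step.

1. cons(cons(cons(m(0, 0, m(cons(0, 0), cons(cons(a, 0), cons(cons(a, 0), cons(0, 0))), cons(cons(cons(a, 0), cons(0, 0)), cons(0, 0)))), a), 0), cons(a, m(cons(cons(m(cons(0, 0), cons(0, a), cons(0, cons(0, 0))), a), cons(0, a)), cons(cons(a, 0), cons(a, 0)), a)))  →  cons(cons(cons(0, a), 0), cons(a, m(cons(cons(m(cons(0, 0), cons(0, a), cons(0, cons(0, 0))), a), cons(0, a)), cons(cons(a, 0), cons(a, 0)), a)))   [R4 at 1.1.1]
2. cons(cons(cons(0, a), 0), cons(a, m(cons(cons(m(cons(0, 0), cons(0, a), cons(0, cons(0, 0))), a), cons(0, a)), cons(cons(a, 0), cons(a, 0)), a)))  →  cons(cons(cons(0, a), 0), cons(a, 0))   [R8 at 2.2]

cons(cons(cons(0, a), 0), cons(a, 0))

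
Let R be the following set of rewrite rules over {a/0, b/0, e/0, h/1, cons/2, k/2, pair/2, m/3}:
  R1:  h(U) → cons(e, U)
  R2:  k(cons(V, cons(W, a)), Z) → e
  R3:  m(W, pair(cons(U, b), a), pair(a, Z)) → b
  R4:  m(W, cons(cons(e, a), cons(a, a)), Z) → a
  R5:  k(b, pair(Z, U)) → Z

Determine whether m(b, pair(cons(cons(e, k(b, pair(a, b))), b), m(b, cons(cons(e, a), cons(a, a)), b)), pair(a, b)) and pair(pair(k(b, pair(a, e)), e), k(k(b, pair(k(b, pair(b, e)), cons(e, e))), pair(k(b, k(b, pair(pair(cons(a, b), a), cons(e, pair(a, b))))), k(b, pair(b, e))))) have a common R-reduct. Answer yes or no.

no — NF(t₁) = b, NF(t₂) = pair(pair(a, e), cons(a, b))

Reduce t₁ = m(b, pair(cons(cons(e, k(b, pair(a, b))), b), m(b, cons(cons(e, a), cons(a, a)), b)), pair(a, b)):
1. m(b, pair(cons(cons(e, k(b, pair(a, b))), b), m(b, cons(cons(e, a), cons(a, a)), b)), pair(a, b))  →  m(b, pair(cons(cons(e, a), b), m(b, cons(cons(e, a), cons(a, a)), b)), pair(a, b))   [R5 at 2.1.1.2]
2. m(b, pair(cons(cons(e, a), b), m(b, cons(cons(e, a), cons(a, a)), b)), pair(a, b))  →  m(b, pair(cons(cons(e, a), b), a), pair(a, b))   [R4 at 2.2]
3. m(b, pair(cons(cons(e, a), b), a), pair(a, b))  →  b   [R3 at ε]

Reduce t₂ = pair(pair(k(b, pair(a, e)), e), k(k(b, pair(k(b, pair(b, e)), cons(e, e))), pair(k(b, k(b, pair(pair(cons(a, b), a), cons(e, pair(a, b))))), k(b, pair(b, e))))):
1. pair(pair(k(b, pair(a, e)), e), k(k(b, pair(k(b, pair(b, e)), cons(e, e))), pair(k(b, k(b, pair(pair(cons(a, b), a), cons(e, pair(a, b))))), k(b, pair(b, e)))))  →  pair(pair(a, e), k(k(b, pair(k(b, pair(b, e)), cons(e, e))), pair(k(b, k(b, pair(pair(cons(a, b), a), cons(e, pair(a, b))))), k(b, pair(b, e)))))   [R5 at 1.1]
2. pair(pair(a, e), k(k(b, pair(k(b, pair(b, e)), cons(e, e))), pair(k(b, k(b, pair(pair(cons(a, b), a), cons(e, pair(a, b))))), k(b, pair(b, e)))))  →  pair(pair(a, e), k(k(b, pair(b, e)), pair(k(b, k(b, pair(pair(cons(a, b), a), cons(e, pair(a, b))))), k(b, pair(b, e)))))   [R5 at 2.1]
3. pair(pair(a, e), k(k(b, pair(b, e)), pair(k(b, k(b, pair(pair(cons(a, b), a), cons(e, pair(a, b))))), k(b, pair(b, e)))))  →  pair(pair(a, e), k(b, pair(k(b, k(b, pair(pair(cons(a, b), a), cons(e, pair(a, b))))), k(b, pair(b, e)))))   [R5 at 2.1]
4. pair(pair(a, e), k(b, pair(k(b, k(b, pair(pair(cons(a, b), a), cons(e, pair(a, b))))), k(b, pair(b, e)))))  →  pair(pair(a, e), k(b, k(b, pair(pair(cons(a, b), a), cons(e, pair(a, b))))))   [R5 at 2]
5. pair(pair(a, e), k(b, k(b, pair(pair(cons(a, b), a), cons(e, pair(a, b))))))  →  pair(pair(a, e), k(b, pair(cons(a, b), a)))   [R5 at 2.2]
6. pair(pair(a, e), k(b, pair(cons(a, b), a)))  →  pair(pair(a, e), cons(a, b))   [R5 at 2]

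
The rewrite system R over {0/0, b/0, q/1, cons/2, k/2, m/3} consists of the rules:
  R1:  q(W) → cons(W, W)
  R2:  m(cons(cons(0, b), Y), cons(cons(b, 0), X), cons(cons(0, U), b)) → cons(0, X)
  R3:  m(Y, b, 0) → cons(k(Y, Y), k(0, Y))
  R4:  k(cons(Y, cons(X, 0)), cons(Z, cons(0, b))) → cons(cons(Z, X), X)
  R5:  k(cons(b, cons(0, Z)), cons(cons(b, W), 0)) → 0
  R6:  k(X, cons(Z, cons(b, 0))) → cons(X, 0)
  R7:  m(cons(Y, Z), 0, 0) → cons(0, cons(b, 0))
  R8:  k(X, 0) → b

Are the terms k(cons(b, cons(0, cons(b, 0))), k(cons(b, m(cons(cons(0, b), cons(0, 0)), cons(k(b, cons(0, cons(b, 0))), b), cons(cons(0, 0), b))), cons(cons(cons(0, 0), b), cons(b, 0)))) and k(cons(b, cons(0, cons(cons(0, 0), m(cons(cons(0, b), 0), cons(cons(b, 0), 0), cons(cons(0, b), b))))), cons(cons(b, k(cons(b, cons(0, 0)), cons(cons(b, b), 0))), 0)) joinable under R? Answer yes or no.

yes — NF(t₁) = 0, NF(t₂) = 0

Reduce t₁ = k(cons(b, cons(0, cons(b, 0))), k(cons(b, m(cons(cons(0, b), cons(0, 0)), cons(k(b, cons(0, cons(b, 0))), b), cons(cons(0, 0), b))), cons(cons(cons(0, 0), b), cons(b, 0)))):
1. k(cons(b, cons(0, cons(b, 0))), k(cons(b, m(cons(cons(0, b), cons(0, 0)), cons(k(b, cons(0, cons(b, 0))), b), cons(cons(0, 0), b))), cons(cons(cons(0, 0), b), cons(b, 0))))  →  k(cons(b, cons(0, cons(b, 0))), cons(cons(b, m(cons(cons(0, b), cons(0, 0)), cons(k(b, cons(0, cons(b, 0))), b), cons(cons(0, 0), b))), 0))   [R6 at 2]
2. k(cons(b, cons(0, cons(b, 0))), cons(cons(b, m(cons(cons(0, b), cons(0, 0)), cons(k(b, cons(0, cons(b, 0))), b), cons(cons(0, 0), b))), 0))  →  0   [R5 at ε]

Reduce t₂ = k(cons(b, cons(0, cons(cons(0, 0), m(cons(cons(0, b), 0), cons(cons(b, 0), 0), cons(cons(0, b), b))))), cons(cons(b, k(cons(b, cons(0, 0)), cons(cons(b, b), 0))), 0)):
1. k(cons(b, cons(0, cons(cons(0, 0), m(cons(cons(0, b), 0), cons(cons(b, 0), 0), cons(cons(0, b), b))))), cons(cons(b, k(cons(b, cons(0, 0)), cons(cons(b, b), 0))), 0))  →  0   [R5 at ε]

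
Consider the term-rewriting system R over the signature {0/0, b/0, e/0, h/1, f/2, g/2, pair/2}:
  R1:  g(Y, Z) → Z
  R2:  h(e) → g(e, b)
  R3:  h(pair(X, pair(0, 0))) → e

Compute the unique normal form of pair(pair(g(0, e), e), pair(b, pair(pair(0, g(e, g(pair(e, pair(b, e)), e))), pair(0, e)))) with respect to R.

pair(pair(e, e), pair(b, pair(pair(0, e), pair(0, e))))

1. pair(pair(g(0, e), e), pair(b, pair(pair(0, g(e, g(pair(e, pair(b, e)), e))), pair(0, e))))  →  pair(pair(e, e), pair(b, pair(pair(0, g(e, g(pair(e, pair(b, e)), e))), pair(0, e))))   [R1 at 1.1]
2. pair(pair(e, e), pair(b, pair(pair(0, g(e, g(pair(e, pair(b, e)), e))), pair(0, e))))  →  pair(pair(e, e), pair(b, pair(pair(0, g(pair(e, pair(b, e)), e)), pair(0, e))))   [R1 at 2.2.1.2]
3. pair(pair(e, e), pair(b, pair(pair(0, g(pair(e, pair(b, e)), e)), pair(0, e))))  →  pair(pair(e, e), pair(b, pair(pair(0, e), pair(0, e))))   [R1 at 2.2.1.2]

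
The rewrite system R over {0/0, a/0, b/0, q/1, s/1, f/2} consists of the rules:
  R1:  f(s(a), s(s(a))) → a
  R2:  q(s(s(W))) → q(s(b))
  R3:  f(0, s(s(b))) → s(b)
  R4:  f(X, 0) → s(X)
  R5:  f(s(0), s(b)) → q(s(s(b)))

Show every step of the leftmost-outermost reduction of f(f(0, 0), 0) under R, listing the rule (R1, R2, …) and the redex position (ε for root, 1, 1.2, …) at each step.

s(s(0))

1. f(f(0, 0), 0)  →  s(f(0, 0))   [R4 at ε]
2. s(f(0, 0))  →  s(s(0))   [R4 at 1]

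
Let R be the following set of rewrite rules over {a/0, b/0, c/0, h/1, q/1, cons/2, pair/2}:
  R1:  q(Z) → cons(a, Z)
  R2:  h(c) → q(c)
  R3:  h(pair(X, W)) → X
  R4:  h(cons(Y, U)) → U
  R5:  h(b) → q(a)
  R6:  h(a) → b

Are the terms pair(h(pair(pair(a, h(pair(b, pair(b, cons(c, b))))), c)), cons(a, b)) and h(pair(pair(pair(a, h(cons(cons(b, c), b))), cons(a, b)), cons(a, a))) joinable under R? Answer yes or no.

Reduce t₁ = pair(h(pair(pair(a, h(pair(b, pair(b, cons(c, b))))), c)), cons(a, b)):
1. pair(h(pair(pair(a, h(pair(b, pair(b, cons(c, b))))), c)), cons(a, b))  →  pair(pair(a, h(pair(b, pair(b, cons(c, b))))), cons(a, b))   [R3 at 1]
2. pair(pair(a, h(pair(b, pair(b, cons(c, b))))), cons(a, b))  →  pair(pair(a, b), cons(a, b))   [R3 at 1.2]

Reduce t₂ = h(pair(pair(pair(a, h(cons(cons(b, c), b))), cons(a, b)), cons(a, a))):
1. h(pair(pair(pair(a, h(cons(cons(b, c), b))), cons(a, b)), cons(a, a)))  →  pair(pair(a, h(cons(cons(b, c), b))), cons(a, b))   [R3 at ε]
2. pair(pair(a, h(cons(cons(b, c), b))), cons(a, b))  →  pair(pair(a, b), cons(a, b))   [R4 at 1.2]

yes — NF(t₁) = pair(pair(a, b), cons(a, b)), NF(t₂) = pair(pair(a, b), cons(a, b))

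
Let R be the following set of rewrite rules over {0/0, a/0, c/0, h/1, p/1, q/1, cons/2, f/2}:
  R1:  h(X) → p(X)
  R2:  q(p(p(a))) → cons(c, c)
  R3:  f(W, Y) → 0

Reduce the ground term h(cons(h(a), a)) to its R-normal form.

1. h(cons(h(a), a))  →  p(cons(h(a), a))   [R1 at ε]
2. p(cons(h(a), a))  →  p(cons(p(a), a))   [R1 at 1.1]

p(cons(p(a), a))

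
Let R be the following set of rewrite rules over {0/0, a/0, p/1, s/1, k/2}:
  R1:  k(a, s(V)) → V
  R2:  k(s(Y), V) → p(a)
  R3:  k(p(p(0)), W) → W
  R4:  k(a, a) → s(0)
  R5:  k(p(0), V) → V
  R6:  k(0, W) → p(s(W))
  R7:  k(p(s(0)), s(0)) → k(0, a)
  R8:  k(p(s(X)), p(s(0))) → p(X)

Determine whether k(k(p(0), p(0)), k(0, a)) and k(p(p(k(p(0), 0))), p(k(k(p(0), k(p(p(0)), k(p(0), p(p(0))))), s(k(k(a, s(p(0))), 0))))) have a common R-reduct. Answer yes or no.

no — NF(t₁) = p(s(a)), NF(t₂) = p(s(0))

Reduce t₁ = k(k(p(0), p(0)), k(0, a)):
1. k(k(p(0), p(0)), k(0, a))  →  k(p(0), k(0, a))   [R5 at 1]
2. k(p(0), k(0, a))  →  k(0, a)   [R5 at ε]
3. k(0, a)  →  p(s(a))   [R6 at ε]

Reduce t₂ = k(p(p(k(p(0), 0))), p(k(k(p(0), k(p(p(0)), k(p(0), p(p(0))))), s(k(k(a, s(p(0))), 0))))):
1. k(p(p(k(p(0), 0))), p(k(k(p(0), k(p(p(0)), k(p(0), p(p(0))))), s(k(k(a, s(p(0))), 0)))))  →  k(p(p(0)), p(k(k(p(0), k(p(p(0)), k(p(0), p(p(0))))), s(k(k(a, s(p(0))), 0)))))   [R5 at 1.1.1]
2. k(p(p(0)), p(k(k(p(0), k(p(p(0)), k(p(0), p(p(0))))), s(k(k(a, s(p(0))), 0)))))  →  p(k(k(p(0), k(p(p(0)), k(p(0), p(p(0))))), s(k(k(a, s(p(0))), 0))))   [R3 at ε]
3. p(k(k(p(0), k(p(p(0)), k(p(0), p(p(0))))), s(k(k(a, s(p(0))), 0))))  →  p(k(k(p(p(0)), k(p(0), p(p(0)))), s(k(k(a, s(p(0))), 0))))   [R5 at 1.1]
4. p(k(k(p(p(0)), k(p(0), p(p(0)))), s(k(k(a, s(p(0))), 0))))  →  p(k(k(p(0), p(p(0))), s(k(k(a, s(p(0))), 0))))   [R3 at 1.1]
5. p(k(k(p(0), p(p(0))), s(k(k(a, s(p(0))), 0))))  →  p(k(p(p(0)), s(k(k(a, s(p(0))), 0))))   [R5 at 1.1]
6. p(k(p(p(0)), s(k(k(a, s(p(0))), 0))))  →  p(s(k(k(a, s(p(0))), 0)))   [R3 at 1]
7. p(s(k(k(a, s(p(0))), 0)))  →  p(s(k(p(0), 0)))   [R1 at 1.1.1]
8. p(s(k(p(0), 0)))  →  p(s(0))   [R5 at 1.1]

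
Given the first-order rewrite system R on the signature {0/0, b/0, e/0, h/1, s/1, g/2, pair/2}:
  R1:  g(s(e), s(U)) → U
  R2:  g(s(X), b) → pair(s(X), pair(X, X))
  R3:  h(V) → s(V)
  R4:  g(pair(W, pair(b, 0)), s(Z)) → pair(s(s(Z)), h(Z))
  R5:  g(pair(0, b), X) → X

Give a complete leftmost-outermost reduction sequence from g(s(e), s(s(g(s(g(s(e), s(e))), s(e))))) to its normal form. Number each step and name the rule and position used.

s(e)

1. g(s(e), s(s(g(s(g(s(e), s(e))), s(e)))))  →  s(g(s(g(s(e), s(e))), s(e)))   [R1 at ε]
2. s(g(s(g(s(e), s(e))), s(e)))  →  s(g(s(e), s(e)))   [R1 at 1.1.1]
3. s(g(s(e), s(e)))  →  s(e)   [R1 at 1]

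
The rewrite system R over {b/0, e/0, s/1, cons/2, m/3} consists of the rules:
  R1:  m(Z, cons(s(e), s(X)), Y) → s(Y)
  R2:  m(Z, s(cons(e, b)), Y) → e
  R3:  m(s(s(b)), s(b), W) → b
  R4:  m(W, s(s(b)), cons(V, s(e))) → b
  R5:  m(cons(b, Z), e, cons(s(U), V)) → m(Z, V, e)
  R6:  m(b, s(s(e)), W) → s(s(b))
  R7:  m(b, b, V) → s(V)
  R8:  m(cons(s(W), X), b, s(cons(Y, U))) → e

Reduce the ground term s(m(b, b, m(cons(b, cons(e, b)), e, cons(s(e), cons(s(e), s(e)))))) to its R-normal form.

s(s(s(e)))

1. s(m(b, b, m(cons(b, cons(e, b)), e, cons(s(e), cons(s(e), s(e))))))  →  s(s(m(cons(b, cons(e, b)), e, cons(s(e), cons(s(e), s(e))))))   [R7 at 1]
2. s(s(m(cons(b, cons(e, b)), e, cons(s(e), cons(s(e), s(e))))))  →  s(s(m(cons(e, b), cons(s(e), s(e)), e)))   [R5 at 1.1]
3. s(s(m(cons(e, b), cons(s(e), s(e)), e)))  →  s(s(s(e)))   [R1 at 1.1]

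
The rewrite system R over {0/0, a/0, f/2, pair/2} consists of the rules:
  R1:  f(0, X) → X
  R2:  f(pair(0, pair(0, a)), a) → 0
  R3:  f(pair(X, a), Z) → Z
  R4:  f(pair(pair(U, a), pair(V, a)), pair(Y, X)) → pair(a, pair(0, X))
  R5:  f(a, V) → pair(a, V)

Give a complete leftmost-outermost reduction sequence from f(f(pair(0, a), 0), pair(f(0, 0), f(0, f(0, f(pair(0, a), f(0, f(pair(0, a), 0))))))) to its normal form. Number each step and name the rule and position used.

1. f(f(pair(0, a), 0), pair(f(0, 0), f(0, f(0, f(pair(0, a), f(0, f(pair(0, a), 0)))))))  →  f(0, pair(f(0, 0), f(0, f(0, f(pair(0, a), f(0, f(pair(0, a), 0)))))))   [R3 at 1]
2. f(0, pair(f(0, 0), f(0, f(0, f(pair(0, a), f(0, f(pair(0, a), 0)))))))  →  pair(f(0, 0), f(0, f(0, f(pair(0, a), f(0, f(pair(0, a), 0))))))   [R1 at ε]
3. pair(f(0, 0), f(0, f(0, f(pair(0, a), f(0, f(pair(0, a), 0))))))  →  pair(0, f(0, f(0, f(pair(0, a), f(0, f(pair(0, a), 0))))))   [R1 at 1]
4. pair(0, f(0, f(0, f(pair(0, a), f(0, f(pair(0, a), 0))))))  →  pair(0, f(0, f(pair(0, a), f(0, f(pair(0, a), 0)))))   [R1 at 2]
5. pair(0, f(0, f(pair(0, a), f(0, f(pair(0, a), 0)))))  →  pair(0, f(pair(0, a), f(0, f(pair(0, a), 0))))   [R1 at 2]
6. pair(0, f(pair(0, a), f(0, f(pair(0, a), 0))))  →  pair(0, f(0, f(pair(0, a), 0)))   [R3 at 2]
7. pair(0, f(0, f(pair(0, a), 0)))  →  pair(0, f(pair(0, a), 0))   [R1 at 2]
8. pair(0, f(pair(0, a), 0))  →  pair(0, 0)   [R3 at 2]

pair(0, 0)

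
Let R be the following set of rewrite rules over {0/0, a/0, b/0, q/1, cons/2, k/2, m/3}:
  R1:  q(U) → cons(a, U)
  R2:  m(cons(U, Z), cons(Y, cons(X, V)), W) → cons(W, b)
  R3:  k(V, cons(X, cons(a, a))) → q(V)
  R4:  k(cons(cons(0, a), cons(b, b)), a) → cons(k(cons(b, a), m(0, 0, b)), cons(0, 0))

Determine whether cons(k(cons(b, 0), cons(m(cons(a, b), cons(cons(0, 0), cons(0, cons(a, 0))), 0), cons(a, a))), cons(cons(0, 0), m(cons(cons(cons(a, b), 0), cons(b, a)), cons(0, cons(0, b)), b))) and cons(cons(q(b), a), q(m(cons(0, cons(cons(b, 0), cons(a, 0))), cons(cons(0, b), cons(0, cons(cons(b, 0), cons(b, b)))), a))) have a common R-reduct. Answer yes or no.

no — NF(t₁) = cons(cons(a, cons(b, 0)), cons(cons(0, 0), cons(b, b))), NF(t₂) = cons(cons(cons(a, b), a), cons(a, cons(a, b)))

Reduce t₁ = cons(k(cons(b, 0), cons(m(cons(a, b), cons(cons(0, 0), cons(0, cons(a, 0))), 0), cons(a, a))), cons(cons(0, 0), m(cons(cons(cons(a, b), 0), cons(b, a)), cons(0, cons(0, b)), b))):
1. cons(k(cons(b, 0), cons(m(cons(a, b), cons(cons(0, 0), cons(0, cons(a, 0))), 0), cons(a, a))), cons(cons(0, 0), m(cons(cons(cons(a, b), 0), cons(b, a)), cons(0, cons(0, b)), b)))  →  cons(q(cons(b, 0)), cons(cons(0, 0), m(cons(cons(cons(a, b), 0), cons(b, a)), cons(0, cons(0, b)), b)))   [R3 at 1]
2. cons(q(cons(b, 0)), cons(cons(0, 0), m(cons(cons(cons(a, b), 0), cons(b, a)), cons(0, cons(0, b)), b)))  →  cons(cons(a, cons(b, 0)), cons(cons(0, 0), m(cons(cons(cons(a, b), 0), cons(b, a)), cons(0, cons(0, b)), b)))   [R1 at 1]
3. cons(cons(a, cons(b, 0)), cons(cons(0, 0), m(cons(cons(cons(a, b), 0), cons(b, a)), cons(0, cons(0, b)), b)))  →  cons(cons(a, cons(b, 0)), cons(cons(0, 0), cons(b, b)))   [R2 at 2.2]

Reduce t₂ = cons(cons(q(b), a), q(m(cons(0, cons(cons(b, 0), cons(a, 0))), cons(cons(0, b), cons(0, cons(cons(b, 0), cons(b, b)))), a))):
1. cons(cons(q(b), a), q(m(cons(0, cons(cons(b, 0), cons(a, 0))), cons(cons(0, b), cons(0, cons(cons(b, 0), cons(b, b)))), a)))  →  cons(cons(cons(a, b), a), q(m(cons(0, cons(cons(b, 0), cons(a, 0))), cons(cons(0, b), cons(0, cons(cons(b, 0), cons(b, b)))), a)))   [R1 at 1.1]
2. cons(cons(cons(a, b), a), q(m(cons(0, cons(cons(b, 0), cons(a, 0))), cons(cons(0, b), cons(0, cons(cons(b, 0), cons(b, b)))), a)))  →  cons(cons(cons(a, b), a), cons(a, m(cons(0, cons(cons(b, 0), cons(a, 0))), cons(cons(0, b), cons(0, cons(cons(b, 0), cons(b, b)))), a)))   [R1 at 2]
3. cons(cons(cons(a, b), a), cons(a, m(cons(0, cons(cons(b, 0), cons(a, 0))), cons(cons(0, b), cons(0, cons(cons(b, 0), cons(b, b)))), a)))  →  cons(cons(cons(a, b), a), cons(a, cons(a, b)))   [R2 at 2.2]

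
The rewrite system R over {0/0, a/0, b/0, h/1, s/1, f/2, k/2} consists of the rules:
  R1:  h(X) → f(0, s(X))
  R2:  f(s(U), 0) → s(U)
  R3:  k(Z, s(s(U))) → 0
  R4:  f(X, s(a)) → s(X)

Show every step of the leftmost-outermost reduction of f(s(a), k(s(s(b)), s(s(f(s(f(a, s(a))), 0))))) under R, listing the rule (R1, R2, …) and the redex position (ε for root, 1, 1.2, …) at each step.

1. f(s(a), k(s(s(b)), s(s(f(s(f(a, s(a))), 0)))))  →  f(s(a), 0)   [R3 at 2]
2. f(s(a), 0)  →  s(a)   [R2 at ε]

s(a)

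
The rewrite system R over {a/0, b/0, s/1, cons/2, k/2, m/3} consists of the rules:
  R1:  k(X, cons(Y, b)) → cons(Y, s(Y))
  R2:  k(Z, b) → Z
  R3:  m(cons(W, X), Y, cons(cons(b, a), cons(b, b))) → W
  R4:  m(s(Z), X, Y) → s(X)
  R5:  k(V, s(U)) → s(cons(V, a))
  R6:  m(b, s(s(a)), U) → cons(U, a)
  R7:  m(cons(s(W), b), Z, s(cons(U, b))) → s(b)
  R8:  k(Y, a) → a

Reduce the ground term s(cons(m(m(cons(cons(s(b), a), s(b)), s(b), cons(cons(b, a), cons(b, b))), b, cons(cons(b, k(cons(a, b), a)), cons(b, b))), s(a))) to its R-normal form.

s(cons(s(b), s(a)))

1. s(cons(m(m(cons(cons(s(b), a), s(b)), s(b), cons(cons(b, a), cons(b, b))), b, cons(cons(b, k(cons(a, b), a)), cons(b, b))), s(a)))  →  s(cons(m(cons(s(b), a), b, cons(cons(b, k(cons(a, b), a)), cons(b, b))), s(a)))   [R3 at 1.1.1]
2. s(cons(m(cons(s(b), a), b, cons(cons(b, k(cons(a, b), a)), cons(b, b))), s(a)))  →  s(cons(m(cons(s(b), a), b, cons(cons(b, a), cons(b, b))), s(a)))   [R8 at 1.1.3.1.2]
3. s(cons(m(cons(s(b), a), b, cons(cons(b, a), cons(b, b))), s(a)))  →  s(cons(s(b), s(a)))   [R3 at 1.1]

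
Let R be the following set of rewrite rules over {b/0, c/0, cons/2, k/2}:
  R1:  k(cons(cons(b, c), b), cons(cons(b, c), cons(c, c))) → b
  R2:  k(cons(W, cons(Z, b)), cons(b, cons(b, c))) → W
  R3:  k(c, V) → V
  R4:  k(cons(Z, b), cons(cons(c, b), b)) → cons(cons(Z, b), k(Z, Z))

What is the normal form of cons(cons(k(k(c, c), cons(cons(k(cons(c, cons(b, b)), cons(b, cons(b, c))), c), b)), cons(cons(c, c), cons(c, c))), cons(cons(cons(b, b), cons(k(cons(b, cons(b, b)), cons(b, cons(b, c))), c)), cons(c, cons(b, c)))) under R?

1. cons(cons(k(k(c, c), cons(cons(k(cons(c, cons(b, b)), cons(b, cons(b, c))), c), b)), cons(cons(c, c), cons(c, c))), cons(cons(cons(b, b), cons(k(cons(b, cons(b, b)), cons(b, cons(b, c))), c)), cons(c, cons(b, c))))  →  cons(cons(k(c, cons(cons(k(cons(c, cons(b, b)), cons(b, cons(b, c))), c), b)), cons(cons(c, c), cons(c, c))), cons(cons(cons(b, b), cons(k(cons(b, cons(b, b)), cons(b, cons(b, c))), c)), cons(c, cons(b, c))))   [R3 at 1.1.1]
2. cons(cons(k(c, cons(cons(k(cons(c, cons(b, b)), cons(b, cons(b, c))), c), b)), cons(cons(c, c), cons(c, c))), cons(cons(cons(b, b), cons(k(cons(b, cons(b, b)), cons(b, cons(b, c))), c)), cons(c, cons(b, c))))  →  cons(cons(cons(cons(k(cons(c, cons(b, b)), cons(b, cons(b, c))), c), b), cons(cons(c, c), cons(c, c))), cons(cons(cons(b, b), cons(k(cons(b, cons(b, b)), cons(b, cons(b, c))), c)), cons(c, cons(b, c))))   [R3 at 1.1]
3. cons(cons(cons(cons(k(cons(c, cons(b, b)), cons(b, cons(b, c))), c), b), cons(cons(c, c), cons(c, c))), cons(cons(cons(b, b), cons(k(cons(b, cons(b, b)), cons(b, cons(b, c))), c)), cons(c, cons(b, c))))  →  cons(cons(cons(cons(c, c), b), cons(cons(c, c), cons(c, c))), cons(cons(cons(b, b), cons(k(cons(b, cons(b, b)), cons(b, cons(b, c))), c)), cons(c, cons(b, c))))   [R2 at 1.1.1.1]
4. cons(cons(cons(cons(c, c), b), cons(cons(c, c), cons(c, c))), cons(cons(cons(b, b), cons(k(cons(b, cons(b, b)), cons(b, cons(b, c))), c)), cons(c, cons(b, c))))  →  cons(cons(cons(cons(c, c), b), cons(cons(c, c), cons(c, c))), cons(cons(cons(b, b), cons(b, c)), cons(c, cons(b, c))))   [R2 at 2.1.2.1]

cons(cons(cons(cons(c, c), b), cons(cons(c, c), cons(c, c))), cons(cons(cons(b, b), cons(b, c)), cons(c, cons(b, c))))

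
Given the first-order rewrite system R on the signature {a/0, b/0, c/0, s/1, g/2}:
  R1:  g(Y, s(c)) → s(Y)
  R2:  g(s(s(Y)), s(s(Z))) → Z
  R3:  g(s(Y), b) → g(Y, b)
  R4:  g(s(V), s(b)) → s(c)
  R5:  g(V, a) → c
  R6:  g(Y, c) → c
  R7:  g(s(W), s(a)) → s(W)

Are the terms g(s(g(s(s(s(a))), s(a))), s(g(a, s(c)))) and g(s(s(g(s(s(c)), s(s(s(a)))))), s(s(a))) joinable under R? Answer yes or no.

yes — NF(t₁) = a, NF(t₂) = a

Reduce t₁ = g(s(g(s(s(s(a))), s(a))), s(g(a, s(c)))):
1. g(s(g(s(s(s(a))), s(a))), s(g(a, s(c))))  →  g(s(s(s(s(a)))), s(g(a, s(c))))   [R7 at 1.1]
2. g(s(s(s(s(a)))), s(g(a, s(c))))  →  g(s(s(s(s(a)))), s(s(a)))   [R1 at 2.1]
3. g(s(s(s(s(a)))), s(s(a)))  →  a   [R2 at ε]

Reduce t₂ = g(s(s(g(s(s(c)), s(s(s(a)))))), s(s(a))):
1. g(s(s(g(s(s(c)), s(s(s(a)))))), s(s(a)))  →  a   [R2 at ε]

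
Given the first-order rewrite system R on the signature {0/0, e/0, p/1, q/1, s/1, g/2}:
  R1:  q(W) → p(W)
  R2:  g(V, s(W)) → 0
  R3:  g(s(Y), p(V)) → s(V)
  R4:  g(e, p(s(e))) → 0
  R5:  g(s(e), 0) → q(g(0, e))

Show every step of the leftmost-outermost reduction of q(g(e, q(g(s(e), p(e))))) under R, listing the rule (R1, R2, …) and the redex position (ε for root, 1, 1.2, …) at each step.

p(0)

1. q(g(e, q(g(s(e), p(e)))))  →  p(g(e, q(g(s(e), p(e)))))   [R1 at ε]
2. p(g(e, q(g(s(e), p(e)))))  →  p(g(e, p(g(s(e), p(e)))))   [R1 at 1.2]
3. p(g(e, p(g(s(e), p(e)))))  →  p(g(e, p(s(e))))   [R3 at 1.2.1]
4. p(g(e, p(s(e))))  →  p(0)   [R4 at 1]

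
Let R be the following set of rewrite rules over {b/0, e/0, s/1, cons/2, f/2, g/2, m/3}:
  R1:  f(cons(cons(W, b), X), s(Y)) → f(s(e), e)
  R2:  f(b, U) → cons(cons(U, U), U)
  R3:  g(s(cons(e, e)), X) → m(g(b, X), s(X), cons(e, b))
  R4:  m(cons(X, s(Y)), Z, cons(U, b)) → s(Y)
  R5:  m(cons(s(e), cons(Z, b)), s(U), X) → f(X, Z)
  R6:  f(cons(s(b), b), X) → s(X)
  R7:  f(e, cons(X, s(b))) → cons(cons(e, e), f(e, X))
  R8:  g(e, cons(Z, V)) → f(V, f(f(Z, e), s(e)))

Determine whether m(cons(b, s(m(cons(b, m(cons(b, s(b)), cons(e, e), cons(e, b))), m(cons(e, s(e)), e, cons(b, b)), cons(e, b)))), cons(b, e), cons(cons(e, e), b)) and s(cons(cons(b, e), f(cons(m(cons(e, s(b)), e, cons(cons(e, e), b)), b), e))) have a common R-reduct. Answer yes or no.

Reduce t₁ = m(cons(b, s(m(cons(b, m(cons(b, s(b)), cons(e, e), cons(e, b))), m(cons(e, s(e)), e, cons(b, b)), cons(e, b)))), cons(b, e), cons(cons(e, e), b)):
1. m(cons(b, s(m(cons(b, m(cons(b, s(b)), cons(e, e), cons(e, b))), m(cons(e, s(e)), e, cons(b, b)), cons(e, b)))), cons(b, e), cons(cons(e, e), b))  →  s(m(cons(b, m(cons(b, s(b)), cons(e, e), cons(e, b))), m(cons(e, s(e)), e, cons(b, b)), cons(e, b)))   [R4 at ε]
2. s(m(cons(b, m(cons(b, s(b)), cons(e, e), cons(e, b))), m(cons(e, s(e)), e, cons(b, b)), cons(e, b)))  →  s(m(cons(b, s(b)), m(cons(e, s(e)), e, cons(b, b)), cons(e, b)))   [R4 at 1.1.2]
3. s(m(cons(b, s(b)), m(cons(e, s(e)), e, cons(b, b)), cons(e, b)))  →  s(s(b))   [R4 at 1]

Reduce t₂ = s(cons(cons(b, e), f(cons(m(cons(e, s(b)), e, cons(cons(e, e), b)), b), e))):
1. s(cons(cons(b, e), f(cons(m(cons(e, s(b)), e, cons(cons(e, e), b)), b), e)))  →  s(cons(cons(b, e), f(cons(s(b), b), e)))   [R4 at 1.2.1.1]
2. s(cons(cons(b, e), f(cons(s(b), b), e)))  →  s(cons(cons(b, e), s(e)))   [R6 at 1.2]

no — NF(t₁) = s(s(b)), NF(t₂) = s(cons(cons(b, e), s(e)))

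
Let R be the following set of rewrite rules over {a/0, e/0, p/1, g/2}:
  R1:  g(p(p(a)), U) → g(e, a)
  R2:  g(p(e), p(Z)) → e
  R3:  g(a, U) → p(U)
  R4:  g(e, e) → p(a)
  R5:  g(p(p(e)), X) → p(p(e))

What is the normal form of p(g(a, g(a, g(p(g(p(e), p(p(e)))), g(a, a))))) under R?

1. p(g(a, g(a, g(p(g(p(e), p(p(e)))), g(a, a)))))  →  p(p(g(a, g(p(g(p(e), p(p(e)))), g(a, a)))))   [R3 at 1]
2. p(p(g(a, g(p(g(p(e), p(p(e)))), g(a, a)))))  →  p(p(p(g(p(g(p(e), p(p(e)))), g(a, a)))))   [R3 at 1.1]
3. p(p(p(g(p(g(p(e), p(p(e)))), g(a, a)))))  →  p(p(p(g(p(e), g(a, a)))))   [R2 at 1.1.1.1.1]
4. p(p(p(g(p(e), g(a, a)))))  →  p(p(p(g(p(e), p(a)))))   [R3 at 1.1.1.2]
5. p(p(p(g(p(e), p(a)))))  →  p(p(p(e)))   [R2 at 1.1.1]

p(p(p(e)))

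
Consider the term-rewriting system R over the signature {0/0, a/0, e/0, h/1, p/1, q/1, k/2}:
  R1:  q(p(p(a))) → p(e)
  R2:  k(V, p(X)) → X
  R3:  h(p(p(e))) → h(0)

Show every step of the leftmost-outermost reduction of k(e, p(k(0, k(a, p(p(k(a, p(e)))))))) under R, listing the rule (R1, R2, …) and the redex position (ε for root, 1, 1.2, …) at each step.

e

1. k(e, p(k(0, k(a, p(p(k(a, p(e))))))))  →  k(0, k(a, p(p(k(a, p(e))))))   [R2 at ε]
2. k(0, k(a, p(p(k(a, p(e))))))  →  k(0, p(k(a, p(e))))   [R2 at 2]
3. k(0, p(k(a, p(e))))  →  k(a, p(e))   [R2 at ε]
4. k(a, p(e))  →  e   [R2 at ε]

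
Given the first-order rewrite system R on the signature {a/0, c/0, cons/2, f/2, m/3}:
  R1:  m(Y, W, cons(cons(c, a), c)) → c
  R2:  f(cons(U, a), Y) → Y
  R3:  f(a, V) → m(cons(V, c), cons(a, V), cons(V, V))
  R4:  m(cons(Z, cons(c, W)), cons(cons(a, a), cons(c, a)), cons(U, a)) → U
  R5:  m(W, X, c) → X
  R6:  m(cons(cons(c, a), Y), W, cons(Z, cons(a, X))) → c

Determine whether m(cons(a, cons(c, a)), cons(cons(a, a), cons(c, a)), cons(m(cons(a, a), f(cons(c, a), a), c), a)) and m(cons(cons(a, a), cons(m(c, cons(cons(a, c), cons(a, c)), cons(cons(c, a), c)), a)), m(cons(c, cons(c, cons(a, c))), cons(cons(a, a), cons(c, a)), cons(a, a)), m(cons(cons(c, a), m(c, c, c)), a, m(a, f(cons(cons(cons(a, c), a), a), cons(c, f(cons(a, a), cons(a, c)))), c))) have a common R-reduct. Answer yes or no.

yes — NF(t₁) = a, NF(t₂) = a

Reduce t₁ = m(cons(a, cons(c, a)), cons(cons(a, a), cons(c, a)), cons(m(cons(a, a), f(cons(c, a), a), c), a)):
1. m(cons(a, cons(c, a)), cons(cons(a, a), cons(c, a)), cons(m(cons(a, a), f(cons(c, a), a), c), a))  →  m(cons(a, a), f(cons(c, a), a), c)   [R4 at ε]
2. m(cons(a, a), f(cons(c, a), a), c)  →  f(cons(c, a), a)   [R5 at ε]
3. f(cons(c, a), a)  →  a   [R2 at ε]

Reduce t₂ = m(cons(cons(a, a), cons(m(c, cons(cons(a, c), cons(a, c)), cons(cons(c, a), c)), a)), m(cons(c, cons(c, cons(a, c))), cons(cons(a, a), cons(c, a)), cons(a, a)), m(cons(cons(c, a), m(c, c, c)), a, m(a, f(cons(cons(cons(a, c), a), a), cons(c, f(cons(a, a), cons(a, c)))), c))):
1. m(cons(cons(a, a), cons(m(c, cons(cons(a, c), cons(a, c)), cons(cons(c, a), c)), a)), m(cons(c, cons(c, cons(a, c))), cons(cons(a, a), cons(c, a)), cons(a, a)), m(cons(cons(c, a), m(c, c, c)), a, m(a, f(cons(cons(cons(a, c), a), a), cons(c, f(cons(a, a), cons(a, c)))), c)))  →  m(cons(cons(a, a), cons(c, a)), m(cons(c, cons(c, cons(a, c))), cons(cons(a, a), cons(c, a)), cons(a, a)), m(cons(cons(c, a), m(c, c, c)), a, m(a, f(cons(cons(cons(a, c), a), a), cons(c, f(cons(a, a), cons(a, c)))), c)))   [R1 at 1.2.1]
2. m(cons(cons(a, a), cons(c, a)), m(cons(c, cons(c, cons(a, c))), cons(cons(a, a), cons(c, a)), cons(a, a)), m(cons(cons(c, a), m(c, c, c)), a, m(a, f(cons(cons(cons(a, c), a), a), cons(c, f(cons(a, a), cons(a, c)))), c)))  →  m(cons(cons(a, a), cons(c, a)), a, m(cons(cons(c, a), m(c, c, c)), a, m(a, f(cons(cons(cons(a, c), a), a), cons(c, f(cons(a, a), cons(a, c)))), c)))   [R4 at 2]
3. m(cons(cons(a, a), cons(c, a)), a, m(cons(cons(c, a), m(c, c, c)), a, m(a, f(cons(cons(cons(a, c), a), a), cons(c, f(cons(a, a), cons(a, c)))), c)))  →  m(cons(cons(a, a), cons(c, a)), a, m(cons(cons(c, a), c), a, m(a, f(cons(cons(cons(a, c), a), a), cons(c, f(cons(a, a), cons(a, c)))), c)))   [R5 at 3.1.2]
4. m(cons(cons(a, a), cons(c, a)), a, m(cons(cons(c, a), c), a, m(a, f(cons(cons(cons(a, c), a), a), cons(c, f(cons(a, a), cons(a, c)))), c)))  →  m(cons(cons(a, a), cons(c, a)), a, m(cons(cons(c, a), c), a, f(cons(cons(cons(a, c), a), a), cons(c, f(cons(a, a), cons(a, c))))))   [R5 at 3.3]
5. m(cons(cons(a, a), cons(c, a)), a, m(cons(cons(c, a), c), a, f(cons(cons(cons(a, c), a), a), cons(c, f(cons(a, a), cons(a, c))))))  →  m(cons(cons(a, a), cons(c, a)), a, m(cons(cons(c, a), c), a, cons(c, f(cons(a, a), cons(a, c)))))   [R2 at 3.3]
6. m(cons(cons(a, a), cons(c, a)), a, m(cons(cons(c, a), c), a, cons(c, f(cons(a, a), cons(a, c)))))  →  m(cons(cons(a, a), cons(c, a)), a, m(cons(cons(c, a), c), a, cons(c, cons(a, c))))   [R2 at 3.3.2]
7. m(cons(cons(a, a), cons(c, a)), a, m(cons(cons(c, a), c), a, cons(c, cons(a, c))))  →  m(cons(cons(a, a), cons(c, a)), a, c)   [R6 at 3]
8. m(cons(cons(a, a), cons(c, a)), a, c)  →  a   [R5 at ε]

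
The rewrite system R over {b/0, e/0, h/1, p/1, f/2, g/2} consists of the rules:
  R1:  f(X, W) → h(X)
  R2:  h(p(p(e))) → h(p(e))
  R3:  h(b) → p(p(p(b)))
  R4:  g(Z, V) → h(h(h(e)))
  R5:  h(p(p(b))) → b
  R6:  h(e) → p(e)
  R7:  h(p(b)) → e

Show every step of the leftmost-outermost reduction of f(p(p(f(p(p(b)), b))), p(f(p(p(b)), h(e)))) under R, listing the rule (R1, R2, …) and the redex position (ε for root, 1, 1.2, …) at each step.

b

1. f(p(p(f(p(p(b)), b))), p(f(p(p(b)), h(e))))  →  h(p(p(f(p(p(b)), b))))   [R1 at ε]
2. h(p(p(f(p(p(b)), b))))  →  h(p(p(h(p(p(b))))))   [R1 at 1.1.1]
3. h(p(p(h(p(p(b))))))  →  h(p(p(b)))   [R5 at 1.1.1]
4. h(p(p(b)))  →  b   [R5 at ε]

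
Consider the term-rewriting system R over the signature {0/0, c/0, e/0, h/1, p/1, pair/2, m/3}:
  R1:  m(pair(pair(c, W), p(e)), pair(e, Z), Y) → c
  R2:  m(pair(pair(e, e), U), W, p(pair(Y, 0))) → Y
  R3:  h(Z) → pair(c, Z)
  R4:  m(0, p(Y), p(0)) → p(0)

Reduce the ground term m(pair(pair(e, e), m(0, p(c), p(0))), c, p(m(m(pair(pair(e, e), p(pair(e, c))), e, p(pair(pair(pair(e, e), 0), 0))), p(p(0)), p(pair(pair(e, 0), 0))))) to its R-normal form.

1. m(pair(pair(e, e), m(0, p(c), p(0))), c, p(m(m(pair(pair(e, e), p(pair(e, c))), e, p(pair(pair(pair(e, e), 0), 0))), p(p(0)), p(pair(pair(e, 0), 0)))))  →  m(pair(pair(e, e), p(0)), c, p(m(m(pair(pair(e, e), p(pair(e, c))), e, p(pair(pair(pair(e, e), 0), 0))), p(p(0)), p(pair(pair(e, 0), 0)))))   [R4 at 1.2]
2. m(pair(pair(e, e), p(0)), c, p(m(m(pair(pair(e, e), p(pair(e, c))), e, p(pair(pair(pair(e, e), 0), 0))), p(p(0)), p(pair(pair(e, 0), 0)))))  →  m(pair(pair(e, e), p(0)), c, p(m(pair(pair(e, e), 0), p(p(0)), p(pair(pair(e, 0), 0)))))   [R2 at 3.1.1]
3. m(pair(pair(e, e), p(0)), c, p(m(pair(pair(e, e), 0), p(p(0)), p(pair(pair(e, 0), 0)))))  →  m(pair(pair(e, e), p(0)), c, p(pair(e, 0)))   [R2 at 3.1]
4. m(pair(pair(e, e), p(0)), c, p(pair(e, 0)))  →  e   [R2 at ε]

e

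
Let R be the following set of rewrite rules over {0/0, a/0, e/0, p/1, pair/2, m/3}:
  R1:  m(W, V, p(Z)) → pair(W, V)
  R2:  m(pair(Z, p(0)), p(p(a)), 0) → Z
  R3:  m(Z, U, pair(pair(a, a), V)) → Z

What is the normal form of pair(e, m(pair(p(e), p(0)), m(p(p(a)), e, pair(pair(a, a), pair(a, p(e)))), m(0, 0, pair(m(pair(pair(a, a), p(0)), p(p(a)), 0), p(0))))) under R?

1. pair(e, m(pair(p(e), p(0)), m(p(p(a)), e, pair(pair(a, a), pair(a, p(e)))), m(0, 0, pair(m(pair(pair(a, a), p(0)), p(p(a)), 0), p(0)))))  →  pair(e, m(pair(p(e), p(0)), p(p(a)), m(0, 0, pair(m(pair(pair(a, a), p(0)), p(p(a)), 0), p(0)))))   [R3 at 2.2]
2. pair(e, m(pair(p(e), p(0)), p(p(a)), m(0, 0, pair(m(pair(pair(a, a), p(0)), p(p(a)), 0), p(0)))))  →  pair(e, m(pair(p(e), p(0)), p(p(a)), m(0, 0, pair(pair(a, a), p(0)))))   [R2 at 2.3.3.1]
3. pair(e, m(pair(p(e), p(0)), p(p(a)), m(0, 0, pair(pair(a, a), p(0)))))  →  pair(e, m(pair(p(e), p(0)), p(p(a)), 0))   [R3 at 2.3]
4. pair(e, m(pair(p(e), p(0)), p(p(a)), 0))  →  pair(e, p(e))   [R2 at 2]

pair(e, p(e))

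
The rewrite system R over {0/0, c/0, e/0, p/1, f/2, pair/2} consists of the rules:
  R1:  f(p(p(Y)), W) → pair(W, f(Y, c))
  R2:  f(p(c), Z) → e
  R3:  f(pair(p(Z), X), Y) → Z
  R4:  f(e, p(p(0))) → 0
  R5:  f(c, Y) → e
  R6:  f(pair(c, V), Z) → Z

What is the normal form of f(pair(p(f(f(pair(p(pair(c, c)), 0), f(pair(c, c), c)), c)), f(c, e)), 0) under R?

1. f(pair(p(f(f(pair(p(pair(c, c)), 0), f(pair(c, c), c)), c)), f(c, e)), 0)  →  f(f(pair(p(pair(c, c)), 0), f(pair(c, c), c)), c)   [R3 at ε]
2. f(f(pair(p(pair(c, c)), 0), f(pair(c, c), c)), c)  →  f(pair(c, c), c)   [R3 at 1]
3. f(pair(c, c), c)  →  c   [R6 at ε]

c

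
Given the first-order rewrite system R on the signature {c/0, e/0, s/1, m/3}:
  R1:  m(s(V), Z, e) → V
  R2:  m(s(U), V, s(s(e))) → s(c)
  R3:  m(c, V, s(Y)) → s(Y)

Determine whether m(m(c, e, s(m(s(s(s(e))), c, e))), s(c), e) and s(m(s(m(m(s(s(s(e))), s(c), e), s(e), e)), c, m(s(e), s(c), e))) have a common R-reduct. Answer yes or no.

Reduce t₁ = m(m(c, e, s(m(s(s(s(e))), c, e))), s(c), e):
1. m(m(c, e, s(m(s(s(s(e))), c, e))), s(c), e)  →  m(s(m(s(s(s(e))), c, e)), s(c), e)   [R3 at 1]
2. m(s(m(s(s(s(e))), c, e)), s(c), e)  →  m(s(s(s(e))), c, e)   [R1 at ε]
3. m(s(s(s(e))), c, e)  →  s(s(e))   [R1 at ε]

Reduce t₂ = s(m(s(m(m(s(s(s(e))), s(c), e), s(e), e)), c, m(s(e), s(c), e))):
1. s(m(s(m(m(s(s(s(e))), s(c), e), s(e), e)), c, m(s(e), s(c), e)))  →  s(m(s(m(s(s(e)), s(e), e)), c, m(s(e), s(c), e)))   [R1 at 1.1.1.1]
2. s(m(s(m(s(s(e)), s(e), e)), c, m(s(e), s(c), e)))  →  s(m(s(s(e)), c, m(s(e), s(c), e)))   [R1 at 1.1.1]
3. s(m(s(s(e)), c, m(s(e), s(c), e)))  →  s(m(s(s(e)), c, e))   [R1 at 1.3]
4. s(m(s(s(e)), c, e))  →  s(s(e))   [R1 at 1]

yes — NF(t₁) = s(s(e)), NF(t₂) = s(s(e))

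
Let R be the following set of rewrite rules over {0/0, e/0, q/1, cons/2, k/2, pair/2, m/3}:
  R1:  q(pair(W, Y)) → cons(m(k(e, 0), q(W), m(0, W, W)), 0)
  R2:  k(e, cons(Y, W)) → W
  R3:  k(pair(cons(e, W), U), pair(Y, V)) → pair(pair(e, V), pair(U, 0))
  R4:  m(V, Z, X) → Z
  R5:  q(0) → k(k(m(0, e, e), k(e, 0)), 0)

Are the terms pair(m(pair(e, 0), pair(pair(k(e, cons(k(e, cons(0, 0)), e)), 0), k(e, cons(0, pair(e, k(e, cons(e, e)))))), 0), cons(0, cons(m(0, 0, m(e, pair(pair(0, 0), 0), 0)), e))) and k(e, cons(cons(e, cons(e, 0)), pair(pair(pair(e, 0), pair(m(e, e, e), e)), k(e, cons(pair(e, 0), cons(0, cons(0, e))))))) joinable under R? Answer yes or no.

yes — NF(t₁) = pair(pair(pair(e, 0), pair(e, e)), cons(0, cons(0, e))), NF(t₂) = pair(pair(pair(e, 0), pair(e, e)), cons(0, cons(0, e)))

Reduce t₁ = pair(m(pair(e, 0), pair(pair(k(e, cons(k(e, cons(0, 0)), e)), 0), k(e, cons(0, pair(e, k(e, cons(e, e)))))), 0), cons(0, cons(m(0, 0, m(e, pair(pair(0, 0), 0), 0)), e))):
1. pair(m(pair(e, 0), pair(pair(k(e, cons(k(e, cons(0, 0)), e)), 0), k(e, cons(0, pair(e, k(e, cons(e, e)))))), 0), cons(0, cons(m(0, 0, m(e, pair(pair(0, 0), 0), 0)), e)))  →  pair(pair(pair(k(e, cons(k(e, cons(0, 0)), e)), 0), k(e, cons(0, pair(e, k(e, cons(e, e)))))), cons(0, cons(m(0, 0, m(e, pair(pair(0, 0), 0), 0)), e)))   [R4 at 1]
2. pair(pair(pair(k(e, cons(k(e, cons(0, 0)), e)), 0), k(e, cons(0, pair(e, k(e, cons(e, e)))))), cons(0, cons(m(0, 0, m(e, pair(pair(0, 0), 0), 0)), e)))  →  pair(pair(pair(e, 0), k(e, cons(0, pair(e, k(e, cons(e, e)))))), cons(0, cons(m(0, 0, m(e, pair(pair(0, 0), 0), 0)), e)))   [R2 at 1.1.1]
3. pair(pair(pair(e, 0), k(e, cons(0, pair(e, k(e, cons(e, e)))))), cons(0, cons(m(0, 0, m(e, pair(pair(0, 0), 0), 0)), e)))  →  pair(pair(pair(e, 0), pair(e, k(e, cons(e, e)))), cons(0, cons(m(0, 0, m(e, pair(pair(0, 0), 0), 0)), e)))   [R2 at 1.2]
4. pair(pair(pair(e, 0), pair(e, k(e, cons(e, e)))), cons(0, cons(m(0, 0, m(e, pair(pair(0, 0), 0), 0)), e)))  →  pair(pair(pair(e, 0), pair(e, e)), cons(0, cons(m(0, 0, m(e, pair(pair(0, 0), 0), 0)), e)))   [R2 at 1.2.2]
5. pair(pair(pair(e, 0), pair(e, e)), cons(0, cons(m(0, 0, m(e, pair(pair(0, 0), 0), 0)), e)))  →  pair(pair(pair(e, 0), pair(e, e)), cons(0, cons(0, e)))   [R4 at 2.2.1]

Reduce t₂ = k(e, cons(cons(e, cons(e, 0)), pair(pair(pair(e, 0), pair(m(e, e, e), e)), k(e, cons(pair(e, 0), cons(0, cons(0, e))))))):
1. k(e, cons(cons(e, cons(e, 0)), pair(pair(pair(e, 0), pair(m(e, e, e), e)), k(e, cons(pair(e, 0), cons(0, cons(0, e)))))))  →  pair(pair(pair(e, 0), pair(m(e, e, e), e)), k(e, cons(pair(e, 0), cons(0, cons(0, e)))))   [R2 at ε]
2. pair(pair(pair(e, 0), pair(m(e, e, e), e)), k(e, cons(pair(e, 0), cons(0, cons(0, e)))))  →  pair(pair(pair(e, 0), pair(e, e)), k(e, cons(pair(e, 0), cons(0, cons(0, e)))))   [R4 at 1.2.1]
3. pair(pair(pair(e, 0), pair(e, e)), k(e, cons(pair(e, 0), cons(0, cons(0, e)))))  →  pair(pair(pair(e, 0), pair(e, e)), cons(0, cons(0, e)))   [R2 at 2]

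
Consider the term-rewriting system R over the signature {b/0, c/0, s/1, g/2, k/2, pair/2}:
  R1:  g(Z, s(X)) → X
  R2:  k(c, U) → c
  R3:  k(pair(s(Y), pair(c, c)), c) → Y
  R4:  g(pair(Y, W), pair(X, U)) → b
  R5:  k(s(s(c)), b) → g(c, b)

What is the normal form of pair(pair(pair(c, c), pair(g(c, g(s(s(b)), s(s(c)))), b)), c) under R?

pair(pair(pair(c, c), pair(c, b)), c)

1. pair(pair(pair(c, c), pair(g(c, g(s(s(b)), s(s(c)))), b)), c)  →  pair(pair(pair(c, c), pair(g(c, s(c)), b)), c)   [R1 at 1.2.1.2]
2. pair(pair(pair(c, c), pair(g(c, s(c)), b)), c)  →  pair(pair(pair(c, c), pair(c, b)), c)   [R1 at 1.2.1]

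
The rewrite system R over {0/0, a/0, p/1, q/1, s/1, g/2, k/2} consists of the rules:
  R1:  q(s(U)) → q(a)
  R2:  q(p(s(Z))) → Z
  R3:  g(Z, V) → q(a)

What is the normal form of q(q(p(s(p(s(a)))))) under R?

a

1. q(q(p(s(p(s(a))))))  →  q(p(s(a)))   [R2 at 1]
2. q(p(s(a)))  →  a   [R2 at ε]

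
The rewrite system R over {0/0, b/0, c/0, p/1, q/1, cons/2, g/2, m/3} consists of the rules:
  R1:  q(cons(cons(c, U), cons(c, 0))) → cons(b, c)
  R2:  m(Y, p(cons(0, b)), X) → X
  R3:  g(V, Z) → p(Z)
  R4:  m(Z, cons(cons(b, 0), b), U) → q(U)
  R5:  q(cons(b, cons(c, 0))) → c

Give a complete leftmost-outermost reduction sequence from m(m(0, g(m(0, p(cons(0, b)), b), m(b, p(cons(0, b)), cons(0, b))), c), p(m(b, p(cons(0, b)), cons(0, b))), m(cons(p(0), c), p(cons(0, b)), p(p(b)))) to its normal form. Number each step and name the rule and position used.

1. m(m(0, g(m(0, p(cons(0, b)), b), m(b, p(cons(0, b)), cons(0, b))), c), p(m(b, p(cons(0, b)), cons(0, b))), m(cons(p(0), c), p(cons(0, b)), p(p(b))))  →  m(m(0, p(m(b, p(cons(0, b)), cons(0, b))), c), p(m(b, p(cons(0, b)), cons(0, b))), m(cons(p(0), c), p(cons(0, b)), p(p(b))))   [R3 at 1.2]
2. m(m(0, p(m(b, p(cons(0, b)), cons(0, b))), c), p(m(b, p(cons(0, b)), cons(0, b))), m(cons(p(0), c), p(cons(0, b)), p(p(b))))  →  m(m(0, p(cons(0, b)), c), p(m(b, p(cons(0, b)), cons(0, b))), m(cons(p(0), c), p(cons(0, b)), p(p(b))))   [R2 at 1.2.1]
3. m(m(0, p(cons(0, b)), c), p(m(b, p(cons(0, b)), cons(0, b))), m(cons(p(0), c), p(cons(0, b)), p(p(b))))  →  m(c, p(m(b, p(cons(0, b)), cons(0, b))), m(cons(p(0), c), p(cons(0, b)), p(p(b))))   [R2 at 1]
4. m(c, p(m(b, p(cons(0, b)), cons(0, b))), m(cons(p(0), c), p(cons(0, b)), p(p(b))))  →  m(c, p(cons(0, b)), m(cons(p(0), c), p(cons(0, b)), p(p(b))))   [R2 at 2.1]
5. m(c, p(cons(0, b)), m(cons(p(0), c), p(cons(0, b)), p(p(b))))  →  m(cons(p(0), c), p(cons(0, b)), p(p(b)))   [R2 at ε]
6. m(cons(p(0), c), p(cons(0, b)), p(p(b)))  →  p(p(b))   [R2 at ε]

p(p(b))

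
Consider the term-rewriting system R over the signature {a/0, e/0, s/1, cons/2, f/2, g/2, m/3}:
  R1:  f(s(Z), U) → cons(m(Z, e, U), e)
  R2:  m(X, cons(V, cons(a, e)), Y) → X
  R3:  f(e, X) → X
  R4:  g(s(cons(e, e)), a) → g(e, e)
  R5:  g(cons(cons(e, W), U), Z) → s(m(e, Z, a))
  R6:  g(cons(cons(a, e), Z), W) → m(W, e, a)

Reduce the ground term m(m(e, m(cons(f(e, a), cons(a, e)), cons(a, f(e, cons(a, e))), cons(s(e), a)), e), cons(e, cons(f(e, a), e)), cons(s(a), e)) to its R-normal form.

e

1. m(m(e, m(cons(f(e, a), cons(a, e)), cons(a, f(e, cons(a, e))), cons(s(e), a)), e), cons(e, cons(f(e, a), e)), cons(s(a), e))  →  m(m(e, m(cons(a, cons(a, e)), cons(a, f(e, cons(a, e))), cons(s(e), a)), e), cons(e, cons(f(e, a), e)), cons(s(a), e))   [R3 at 1.2.1.1]
2. m(m(e, m(cons(a, cons(a, e)), cons(a, f(e, cons(a, e))), cons(s(e), a)), e), cons(e, cons(f(e, a), e)), cons(s(a), e))  →  m(m(e, m(cons(a, cons(a, e)), cons(a, cons(a, e)), cons(s(e), a)), e), cons(e, cons(f(e, a), e)), cons(s(a), e))   [R3 at 1.2.2.2]
3. m(m(e, m(cons(a, cons(a, e)), cons(a, cons(a, e)), cons(s(e), a)), e), cons(e, cons(f(e, a), e)), cons(s(a), e))  →  m(m(e, cons(a, cons(a, e)), e), cons(e, cons(f(e, a), e)), cons(s(a), e))   [R2 at 1.2]
4. m(m(e, cons(a, cons(a, e)), e), cons(e, cons(f(e, a), e)), cons(s(a), e))  →  m(e, cons(e, cons(f(e, a), e)), cons(s(a), e))   [R2 at 1]
5. m(e, cons(e, cons(f(e, a), e)), cons(s(a), e))  →  m(e, cons(e, cons(a, e)), cons(s(a), e))   [R3 at 2.2.1]
6. m(e, cons(e, cons(a, e)), cons(s(a), e))  →  e   [R2 at ε]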